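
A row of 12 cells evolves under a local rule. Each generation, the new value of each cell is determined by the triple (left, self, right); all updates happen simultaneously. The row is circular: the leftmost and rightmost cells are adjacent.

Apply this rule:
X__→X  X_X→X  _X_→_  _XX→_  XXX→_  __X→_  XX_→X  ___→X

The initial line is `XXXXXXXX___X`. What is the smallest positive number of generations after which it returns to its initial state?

12

_______XXX__
XXXXXX___XXX
_____XXX____
XXXX___XXXXX
___XXX______
XX___XXXXXXX
_XXX________
___XXXXXXXXX
XX_________X
_XXXXXXXXX__
_________XXX
XXXXXXXX___X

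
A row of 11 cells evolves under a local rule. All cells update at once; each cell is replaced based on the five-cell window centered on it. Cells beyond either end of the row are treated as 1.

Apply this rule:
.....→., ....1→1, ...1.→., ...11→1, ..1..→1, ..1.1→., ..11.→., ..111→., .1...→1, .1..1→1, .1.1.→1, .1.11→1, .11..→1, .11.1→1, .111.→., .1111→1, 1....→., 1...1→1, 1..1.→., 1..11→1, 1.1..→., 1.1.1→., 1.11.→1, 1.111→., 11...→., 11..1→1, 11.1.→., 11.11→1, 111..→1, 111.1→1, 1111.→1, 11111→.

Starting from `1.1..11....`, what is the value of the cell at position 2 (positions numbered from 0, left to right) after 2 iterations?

iteration 1: 1..11.1..11
iteration 2: 111.1..11.1
position 2 holds 1

1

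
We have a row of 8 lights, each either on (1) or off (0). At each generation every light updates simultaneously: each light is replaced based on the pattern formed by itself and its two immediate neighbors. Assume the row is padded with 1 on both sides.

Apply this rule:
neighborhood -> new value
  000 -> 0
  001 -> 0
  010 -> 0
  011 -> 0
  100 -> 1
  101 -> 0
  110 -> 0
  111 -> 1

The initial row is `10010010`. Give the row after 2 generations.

01001000
00100100

00100100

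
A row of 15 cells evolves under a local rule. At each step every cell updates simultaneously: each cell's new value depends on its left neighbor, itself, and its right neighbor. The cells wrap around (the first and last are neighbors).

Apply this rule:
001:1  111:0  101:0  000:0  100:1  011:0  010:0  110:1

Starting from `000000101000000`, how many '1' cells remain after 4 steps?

000001000100000
000010101010000
000100000001000
001010000010100
count of 1: 4

4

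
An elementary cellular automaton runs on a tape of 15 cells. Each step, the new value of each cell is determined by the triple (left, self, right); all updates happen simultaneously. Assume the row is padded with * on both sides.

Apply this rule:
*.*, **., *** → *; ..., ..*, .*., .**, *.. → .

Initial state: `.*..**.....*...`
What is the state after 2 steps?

*..............

step 1: *....*.........
step 2: *..............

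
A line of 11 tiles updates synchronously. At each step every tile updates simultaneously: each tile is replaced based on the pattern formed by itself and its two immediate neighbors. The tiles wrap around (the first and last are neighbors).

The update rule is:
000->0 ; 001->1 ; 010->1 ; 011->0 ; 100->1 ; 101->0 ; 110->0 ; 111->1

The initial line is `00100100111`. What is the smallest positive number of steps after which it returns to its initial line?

31

11111111010
01111110010
10111101111
00011000111
10100101010
10111101010
10011001010
11100111010
01011010010
11000011111
10100101111
00111100111
11011011010
00000000010
00000000111
10000001010
11000011010
00100100010
01111110111
00111100010
01011010111
01000010010
11100111111
11011011111
10000001111
01000010111
01100110010
10011001111
01100110111
00011000010
00100100111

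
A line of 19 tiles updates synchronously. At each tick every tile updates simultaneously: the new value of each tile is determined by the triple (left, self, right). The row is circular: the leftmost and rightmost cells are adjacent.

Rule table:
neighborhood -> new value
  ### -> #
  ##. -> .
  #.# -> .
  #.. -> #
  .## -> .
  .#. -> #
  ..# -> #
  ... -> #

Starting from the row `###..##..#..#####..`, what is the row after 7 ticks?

.#.##..#####.###.##
.#...##.###...#....
#####....#.########
####.#####..#######
###...###.##.######
##.###.#......#####
#...#..#######.####

#...#..#######.####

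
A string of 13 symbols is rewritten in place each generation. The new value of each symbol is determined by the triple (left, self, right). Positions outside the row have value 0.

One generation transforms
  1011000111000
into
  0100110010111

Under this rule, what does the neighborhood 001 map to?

At position 6 the neighborhood is 001; the next row has 0 there.

0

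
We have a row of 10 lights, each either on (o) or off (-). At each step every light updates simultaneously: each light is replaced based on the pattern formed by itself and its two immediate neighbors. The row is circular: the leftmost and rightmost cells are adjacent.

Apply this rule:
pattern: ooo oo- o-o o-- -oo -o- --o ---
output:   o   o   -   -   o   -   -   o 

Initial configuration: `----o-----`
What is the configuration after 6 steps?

ooo-o-oooo

ooo---oooo
ooo-o-oooo
ooo---oooo  (repeats step 1; period 2)
step 6: ooo-o-oooo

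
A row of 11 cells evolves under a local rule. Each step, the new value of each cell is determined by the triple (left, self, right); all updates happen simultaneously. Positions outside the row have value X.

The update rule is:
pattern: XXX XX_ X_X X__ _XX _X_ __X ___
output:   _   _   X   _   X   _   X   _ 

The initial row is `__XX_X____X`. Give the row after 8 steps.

__XX_XX_XX_

step 1: _XX_X____XX
step 2: XX_X____XX_
step 3: __X____XX_X
step 4: _X____XX_XX
step 5: X____XX_XX_
step 6: ____XX_XX_X
step 7: ___XX_XX_XX
step 8: __XX_XX_XX_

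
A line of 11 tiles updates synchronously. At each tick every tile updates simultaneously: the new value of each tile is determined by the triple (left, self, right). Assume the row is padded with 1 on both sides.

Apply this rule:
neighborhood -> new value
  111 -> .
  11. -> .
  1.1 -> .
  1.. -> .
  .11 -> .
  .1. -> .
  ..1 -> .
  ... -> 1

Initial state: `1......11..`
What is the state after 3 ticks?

..1111.....
.......111.
.11111.....

.11111.....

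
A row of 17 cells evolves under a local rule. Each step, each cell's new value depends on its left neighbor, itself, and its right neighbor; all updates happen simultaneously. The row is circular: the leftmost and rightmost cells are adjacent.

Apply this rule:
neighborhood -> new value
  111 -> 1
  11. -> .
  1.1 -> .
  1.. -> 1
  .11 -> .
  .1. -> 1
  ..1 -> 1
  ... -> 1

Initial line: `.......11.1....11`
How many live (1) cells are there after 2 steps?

13

1111111...11111..
.11111.111.111.11
count of 1: 13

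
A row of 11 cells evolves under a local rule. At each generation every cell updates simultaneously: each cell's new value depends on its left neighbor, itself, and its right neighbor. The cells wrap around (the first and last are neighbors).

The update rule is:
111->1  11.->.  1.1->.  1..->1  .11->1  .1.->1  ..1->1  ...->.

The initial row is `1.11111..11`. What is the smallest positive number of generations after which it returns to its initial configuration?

..1111.1111
11111..111.
1111.1111..
111..111.11
11.1111..11
1..111.1111
.1111..1111
.111.11111.
111..1111.1
11.11111..1
1..1111.111
.11111..111
.1111.1111.
1111..111.1
111.1111..1
11..111.111
1.1111..111
..111.11111
1111..1111.
111.11111..
11..1111.11
1.11111..11

22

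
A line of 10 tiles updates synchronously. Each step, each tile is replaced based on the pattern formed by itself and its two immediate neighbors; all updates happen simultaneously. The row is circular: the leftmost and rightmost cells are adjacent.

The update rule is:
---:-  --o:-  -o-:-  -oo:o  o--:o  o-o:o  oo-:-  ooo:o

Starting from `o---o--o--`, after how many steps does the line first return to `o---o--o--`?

10

-o---o--o-
--o---o--o
o--o---o--
-o--o---o-
--o--o---o
o--o--o---
-o--o--o--
--o--o--o-
---o--o--o
o---o--o--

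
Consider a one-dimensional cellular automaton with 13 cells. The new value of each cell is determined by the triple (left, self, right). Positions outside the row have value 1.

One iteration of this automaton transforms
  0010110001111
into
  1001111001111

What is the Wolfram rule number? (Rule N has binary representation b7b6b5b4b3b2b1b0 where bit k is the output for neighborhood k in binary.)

248

position 10: 111 → 1  (bit 7 = 1)
position 5: 110 → 1  (bit 6 = 1)
position 3: 101 → 1  (bit 5 = 1)
position 0: 100 → 1  (bit 4 = 1)
position 4: 011 → 1  (bit 3 = 1)
position 2: 010 → 0  (bit 2 = 0)
position 1: 001 → 0  (bit 1 = 0)
position 7: 000 → 0  (bit 0 = 0)
bits b7..b0 = 11111000 = 248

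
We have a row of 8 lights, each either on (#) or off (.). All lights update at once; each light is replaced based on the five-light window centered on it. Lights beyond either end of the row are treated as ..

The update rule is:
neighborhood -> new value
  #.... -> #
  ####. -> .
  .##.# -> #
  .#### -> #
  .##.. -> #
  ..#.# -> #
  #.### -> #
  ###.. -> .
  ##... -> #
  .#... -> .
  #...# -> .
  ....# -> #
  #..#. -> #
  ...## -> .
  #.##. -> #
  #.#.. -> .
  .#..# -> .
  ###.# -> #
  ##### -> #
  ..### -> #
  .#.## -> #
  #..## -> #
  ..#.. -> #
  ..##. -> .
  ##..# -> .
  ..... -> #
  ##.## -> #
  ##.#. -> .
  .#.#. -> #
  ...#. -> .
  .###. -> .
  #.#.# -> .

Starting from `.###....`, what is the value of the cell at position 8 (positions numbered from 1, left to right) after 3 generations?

#

.#..####
.#.###..
.###..##
position 8 holds #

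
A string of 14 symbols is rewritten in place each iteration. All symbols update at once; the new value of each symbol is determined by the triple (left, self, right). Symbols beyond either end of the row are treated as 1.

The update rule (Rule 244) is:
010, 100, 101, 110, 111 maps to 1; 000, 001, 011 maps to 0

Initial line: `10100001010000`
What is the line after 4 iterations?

11111110001111

iteration 1: 11110001111000
iteration 2: 11111000111100
iteration 3: 11111100011110
iteration 4: 11111110001111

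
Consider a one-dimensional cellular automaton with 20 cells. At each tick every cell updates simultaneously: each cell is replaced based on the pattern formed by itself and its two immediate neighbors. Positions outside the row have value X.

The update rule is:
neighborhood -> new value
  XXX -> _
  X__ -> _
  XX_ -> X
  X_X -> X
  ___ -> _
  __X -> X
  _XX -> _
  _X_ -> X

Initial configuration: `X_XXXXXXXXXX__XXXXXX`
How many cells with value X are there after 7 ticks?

tick 1: XX_________X_X______
tick 2: _X________XXXX_____X
tick 3: XX_______X___X____X_
tick 4: _X______XX__XX___XXX
tick 5: XX_____X_X_X_X__X___
tick 6: _X____XXXXXXXX_XX__X
tick 7: XX___X_______XX_X_X_
count of X: 7

7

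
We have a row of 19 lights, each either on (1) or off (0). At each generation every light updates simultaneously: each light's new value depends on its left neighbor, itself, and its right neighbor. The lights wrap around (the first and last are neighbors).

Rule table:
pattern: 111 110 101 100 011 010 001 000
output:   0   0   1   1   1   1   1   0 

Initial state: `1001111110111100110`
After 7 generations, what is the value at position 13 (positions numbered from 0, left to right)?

1111000001100011101
0000100011010110011
1001110110111101110
1111001101100011001
0000111011010110111
1001100110111101100
1111011101100011011
position 13 holds 0

0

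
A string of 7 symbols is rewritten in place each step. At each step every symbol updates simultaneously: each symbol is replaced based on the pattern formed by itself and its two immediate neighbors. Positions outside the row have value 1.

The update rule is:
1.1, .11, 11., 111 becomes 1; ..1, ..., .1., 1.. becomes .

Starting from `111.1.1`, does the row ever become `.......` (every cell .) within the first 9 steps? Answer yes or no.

1111.11
1111111
1111111  (fixed point — unchanged through step 9)
step 9 is 1111111, still not uniform .

no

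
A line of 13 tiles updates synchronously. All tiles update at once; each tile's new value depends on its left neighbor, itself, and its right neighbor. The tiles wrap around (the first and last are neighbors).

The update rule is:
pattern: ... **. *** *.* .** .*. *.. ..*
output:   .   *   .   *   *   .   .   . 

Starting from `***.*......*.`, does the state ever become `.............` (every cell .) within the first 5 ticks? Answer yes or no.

yes

tick 1: *.**........*
tick 2: ****........*
tick 3: ...*........*
tick 4: .............
all cells are . at tick 4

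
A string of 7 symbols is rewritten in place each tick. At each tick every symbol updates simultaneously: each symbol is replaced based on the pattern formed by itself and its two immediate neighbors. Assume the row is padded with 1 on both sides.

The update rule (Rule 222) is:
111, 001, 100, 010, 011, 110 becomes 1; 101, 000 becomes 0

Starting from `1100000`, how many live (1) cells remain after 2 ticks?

1110001
1111011
count of 1: 6

6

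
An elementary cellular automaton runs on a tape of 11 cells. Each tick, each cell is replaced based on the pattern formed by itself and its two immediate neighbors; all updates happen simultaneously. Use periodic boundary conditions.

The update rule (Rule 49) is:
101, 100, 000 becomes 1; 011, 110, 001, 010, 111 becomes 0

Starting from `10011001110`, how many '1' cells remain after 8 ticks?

5

01000100001
10110011100
01001000010
00100111001
10010000100
01001110010
00100001001
10011100100
count of 1: 5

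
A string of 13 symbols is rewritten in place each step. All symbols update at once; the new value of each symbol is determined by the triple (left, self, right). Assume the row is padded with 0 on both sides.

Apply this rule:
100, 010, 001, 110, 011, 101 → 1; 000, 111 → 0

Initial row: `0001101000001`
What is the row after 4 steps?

0011111100011
0110000110111
1111001111101
1001111000111

1001111000111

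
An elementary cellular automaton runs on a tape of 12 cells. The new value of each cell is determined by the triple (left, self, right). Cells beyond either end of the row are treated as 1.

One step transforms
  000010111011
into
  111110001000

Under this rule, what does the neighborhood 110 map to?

1

At position 8 the neighborhood is 110; the next row has 1 there.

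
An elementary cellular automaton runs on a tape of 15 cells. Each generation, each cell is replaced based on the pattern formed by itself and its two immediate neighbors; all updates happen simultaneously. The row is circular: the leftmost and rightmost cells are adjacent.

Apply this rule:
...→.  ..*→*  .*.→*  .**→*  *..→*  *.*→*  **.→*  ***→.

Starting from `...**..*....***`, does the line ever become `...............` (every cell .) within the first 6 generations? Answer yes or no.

no

*.*******..**.*
***.....*******
..**...**......
.****.****.....
**..***..**....
*****.******..*
generation 6 is *****.******..*, still not uniform .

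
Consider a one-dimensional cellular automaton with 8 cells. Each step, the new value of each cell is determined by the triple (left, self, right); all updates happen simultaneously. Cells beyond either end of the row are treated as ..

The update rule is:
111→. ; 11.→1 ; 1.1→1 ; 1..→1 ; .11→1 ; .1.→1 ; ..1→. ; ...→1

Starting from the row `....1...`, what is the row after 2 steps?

1.111..1

step 1: 111.1111
step 2: 1.111..1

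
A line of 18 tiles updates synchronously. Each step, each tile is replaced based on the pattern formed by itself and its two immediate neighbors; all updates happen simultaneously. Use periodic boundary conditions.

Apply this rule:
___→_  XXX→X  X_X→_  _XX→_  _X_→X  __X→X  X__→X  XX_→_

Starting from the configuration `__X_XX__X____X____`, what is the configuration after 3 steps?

step 1: _XX___XXXX__XXX___
step 2: X__X_X_XX_XX_X_X__
step 3: XXXX_X_______X_XXX

XXXX_X_______X_XXX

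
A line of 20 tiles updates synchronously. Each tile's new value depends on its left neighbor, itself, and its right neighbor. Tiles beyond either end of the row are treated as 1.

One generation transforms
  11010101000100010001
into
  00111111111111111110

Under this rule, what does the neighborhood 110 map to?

At position 1 the neighborhood is 110; the next row has 0 there.

0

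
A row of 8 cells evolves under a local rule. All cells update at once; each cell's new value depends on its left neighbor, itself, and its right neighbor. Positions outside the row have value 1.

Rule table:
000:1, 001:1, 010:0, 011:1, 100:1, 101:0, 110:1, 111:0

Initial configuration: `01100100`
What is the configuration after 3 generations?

00110000

01111011
01001010
00110000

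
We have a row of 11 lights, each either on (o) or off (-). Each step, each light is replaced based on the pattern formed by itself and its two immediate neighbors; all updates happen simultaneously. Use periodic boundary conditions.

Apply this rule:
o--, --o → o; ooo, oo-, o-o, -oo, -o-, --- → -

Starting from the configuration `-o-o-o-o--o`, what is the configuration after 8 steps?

--------oo-
-------o--o
o-----o-oo-
-o---o-----
o-o-o-o----
-------o--o  (repeats step 2; period 4)
step 8: -o---o-----

-o---o-----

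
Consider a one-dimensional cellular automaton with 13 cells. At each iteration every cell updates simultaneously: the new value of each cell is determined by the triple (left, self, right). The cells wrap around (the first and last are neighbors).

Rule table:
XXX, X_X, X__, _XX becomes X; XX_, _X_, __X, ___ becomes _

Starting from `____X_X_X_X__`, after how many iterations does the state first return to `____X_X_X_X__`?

13

iteration 1: _____X_X_X_X_
iteration 2: ______X_X_X_X
iteration 3: X______X_X_X_
iteration 4: _X______X_X_X
iteration 5: X_X______X_X_
iteration 6: _X_X______X_X
iteration 7: X_X_X______X_
iteration 8: _X_X_X______X
iteration 9: X_X_X_X______
iteration 10: _X_X_X_X_____
iteration 11: __X_X_X_X____
iteration 12: ___X_X_X_X___
iteration 13: ____X_X_X_X__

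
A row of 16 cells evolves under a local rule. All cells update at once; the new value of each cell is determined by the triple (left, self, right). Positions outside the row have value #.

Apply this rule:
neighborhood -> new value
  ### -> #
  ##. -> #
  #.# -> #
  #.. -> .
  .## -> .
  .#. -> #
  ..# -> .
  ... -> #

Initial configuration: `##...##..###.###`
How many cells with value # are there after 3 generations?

10

generation 1: ##.#..#...###.##
generation 2: ####..#.#..###.#
generation 3: ####..###...###.
count of #: 10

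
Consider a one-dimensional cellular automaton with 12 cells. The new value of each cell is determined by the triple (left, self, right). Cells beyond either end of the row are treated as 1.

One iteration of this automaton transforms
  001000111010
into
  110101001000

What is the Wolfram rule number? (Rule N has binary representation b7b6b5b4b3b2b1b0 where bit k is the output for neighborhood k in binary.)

82

position 7: 111 → 0  (bit 7 = 0)
position 8: 110 → 1  (bit 6 = 1)
position 9: 101 → 0  (bit 5 = 0)
position 0: 100 → 1  (bit 4 = 1)
position 6: 011 → 0  (bit 3 = 0)
position 2: 010 → 0  (bit 2 = 0)
position 1: 001 → 1  (bit 1 = 1)
position 4: 000 → 0  (bit 0 = 0)
bits b7..b0 = 01010010 = 82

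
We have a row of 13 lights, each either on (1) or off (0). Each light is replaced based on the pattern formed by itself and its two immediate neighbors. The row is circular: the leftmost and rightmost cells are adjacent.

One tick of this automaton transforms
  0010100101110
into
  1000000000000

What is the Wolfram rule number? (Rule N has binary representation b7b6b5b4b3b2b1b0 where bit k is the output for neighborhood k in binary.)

1

position 10: 111 → 0  (bit 7 = 0)
position 11: 110 → 0  (bit 6 = 0)
position 3: 101 → 0  (bit 5 = 0)
position 5: 100 → 0  (bit 4 = 0)
position 9: 011 → 0  (bit 3 = 0)
position 2: 010 → 0  (bit 2 = 0)
position 1: 001 → 0  (bit 1 = 0)
position 0: 000 → 1  (bit 0 = 1)
bits b7..b0 = 00000001 = 1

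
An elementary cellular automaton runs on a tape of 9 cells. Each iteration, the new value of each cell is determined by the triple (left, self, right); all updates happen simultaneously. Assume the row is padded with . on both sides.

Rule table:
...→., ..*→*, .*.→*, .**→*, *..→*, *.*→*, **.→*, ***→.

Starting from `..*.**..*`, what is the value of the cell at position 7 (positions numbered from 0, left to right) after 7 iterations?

.

.********
**......*
***....**
*.**..***
*******.*
*.....***
**...**.*
position 7 holds .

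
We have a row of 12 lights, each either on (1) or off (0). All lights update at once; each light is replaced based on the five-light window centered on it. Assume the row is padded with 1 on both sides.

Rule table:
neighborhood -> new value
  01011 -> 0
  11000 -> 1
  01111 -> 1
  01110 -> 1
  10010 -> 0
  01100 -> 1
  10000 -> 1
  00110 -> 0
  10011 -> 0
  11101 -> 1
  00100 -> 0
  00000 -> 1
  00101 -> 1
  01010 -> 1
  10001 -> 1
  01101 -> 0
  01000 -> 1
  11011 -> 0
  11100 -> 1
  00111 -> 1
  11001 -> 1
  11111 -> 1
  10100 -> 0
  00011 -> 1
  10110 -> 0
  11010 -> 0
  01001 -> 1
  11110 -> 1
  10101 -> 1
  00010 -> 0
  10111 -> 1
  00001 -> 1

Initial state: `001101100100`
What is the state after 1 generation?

100000110010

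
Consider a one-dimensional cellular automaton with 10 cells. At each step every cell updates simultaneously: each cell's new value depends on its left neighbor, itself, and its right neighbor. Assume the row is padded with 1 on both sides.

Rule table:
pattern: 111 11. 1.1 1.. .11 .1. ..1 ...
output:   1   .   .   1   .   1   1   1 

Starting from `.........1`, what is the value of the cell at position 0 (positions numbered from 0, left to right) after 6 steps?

111111111.
11111111..
1111111.11
111111...1
11111.111.
1111...1..
position 0 holds 1

1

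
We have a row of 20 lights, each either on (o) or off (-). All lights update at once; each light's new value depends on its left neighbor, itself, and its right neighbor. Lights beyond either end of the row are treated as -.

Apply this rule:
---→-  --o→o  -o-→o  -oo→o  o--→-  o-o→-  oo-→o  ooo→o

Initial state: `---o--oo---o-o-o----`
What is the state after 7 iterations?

--oo-ooo--oo-o-o----
-ooo-ooo-ooo-o-o----
oooo-ooo-ooo-o-o----
oooo-ooo-ooo-o-o----  (fixed point — unchanged through iteration 7)

oooo-ooo-ooo-o-o----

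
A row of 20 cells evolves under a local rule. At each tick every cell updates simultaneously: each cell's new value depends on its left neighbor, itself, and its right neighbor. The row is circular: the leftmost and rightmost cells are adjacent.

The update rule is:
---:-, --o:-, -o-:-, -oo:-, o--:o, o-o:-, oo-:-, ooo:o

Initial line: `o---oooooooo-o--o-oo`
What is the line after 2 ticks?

tick 1: -o---oooooo---o----o
tick 2: --o---oooo-o---o----

--o---oooo-o---o----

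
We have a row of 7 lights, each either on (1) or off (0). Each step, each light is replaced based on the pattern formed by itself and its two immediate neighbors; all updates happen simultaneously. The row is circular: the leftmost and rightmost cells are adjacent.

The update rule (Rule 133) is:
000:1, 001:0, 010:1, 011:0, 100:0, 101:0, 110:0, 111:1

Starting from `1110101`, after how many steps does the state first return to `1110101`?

3

step 1: 1100100
step 2: 0000100
step 3: 1110101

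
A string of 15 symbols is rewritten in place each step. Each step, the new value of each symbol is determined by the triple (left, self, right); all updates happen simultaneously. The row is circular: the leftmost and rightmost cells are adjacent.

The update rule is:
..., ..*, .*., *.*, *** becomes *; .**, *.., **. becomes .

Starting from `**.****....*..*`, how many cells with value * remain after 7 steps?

*.*.**..****.*.
****...*.**.***
***..****..*.**
**..*.**..***.*
*..***...*.*.*.
*.*.*..********
.****.*.*******
count of *: 12

12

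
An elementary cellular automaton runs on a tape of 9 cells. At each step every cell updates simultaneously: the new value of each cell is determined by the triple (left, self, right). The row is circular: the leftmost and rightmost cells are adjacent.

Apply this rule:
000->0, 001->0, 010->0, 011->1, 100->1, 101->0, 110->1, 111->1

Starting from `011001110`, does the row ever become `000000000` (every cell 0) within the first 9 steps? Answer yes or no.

011101111
011101111  (fixed point — unchanged through step 9)
step 9 is 011101111, still not uniform 0

no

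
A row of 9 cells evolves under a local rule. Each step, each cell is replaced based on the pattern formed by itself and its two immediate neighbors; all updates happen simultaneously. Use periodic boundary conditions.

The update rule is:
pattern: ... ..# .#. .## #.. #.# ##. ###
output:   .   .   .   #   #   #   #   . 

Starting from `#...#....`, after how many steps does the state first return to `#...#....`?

9

.#...#...
..#...#..
...#...#.
....#...#
#....#...
.#....#..
..#....#.
...#....#
#...#....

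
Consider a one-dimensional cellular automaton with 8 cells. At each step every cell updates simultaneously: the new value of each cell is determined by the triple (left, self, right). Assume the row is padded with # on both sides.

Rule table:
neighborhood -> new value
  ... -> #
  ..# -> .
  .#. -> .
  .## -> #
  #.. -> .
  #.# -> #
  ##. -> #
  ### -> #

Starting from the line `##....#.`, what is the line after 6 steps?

step 1: ##.##..#
step 2: #####..#
step 3: #####..#  (fixed point — unchanged through step 6)

#####..#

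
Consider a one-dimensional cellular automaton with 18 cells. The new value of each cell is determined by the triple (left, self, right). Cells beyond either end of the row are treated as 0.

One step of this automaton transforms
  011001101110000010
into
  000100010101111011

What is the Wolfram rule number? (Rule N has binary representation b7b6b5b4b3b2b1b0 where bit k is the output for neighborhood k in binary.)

181

position 9: 111 → 1  (bit 7 = 1)
position 2: 110 → 0  (bit 6 = 0)
position 7: 101 → 1  (bit 5 = 1)
position 3: 100 → 1  (bit 4 = 1)
position 1: 011 → 0  (bit 3 = 0)
position 16: 010 → 1  (bit 2 = 1)
position 0: 001 → 0  (bit 1 = 0)
position 12: 000 → 1  (bit 0 = 1)
bits b7..b0 = 10110101 = 181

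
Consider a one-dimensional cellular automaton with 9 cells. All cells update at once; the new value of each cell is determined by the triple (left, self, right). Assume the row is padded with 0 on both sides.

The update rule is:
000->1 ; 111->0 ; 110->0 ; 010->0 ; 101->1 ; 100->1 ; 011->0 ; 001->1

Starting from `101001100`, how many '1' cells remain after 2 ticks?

010110011
101001100
count of 1: 4

4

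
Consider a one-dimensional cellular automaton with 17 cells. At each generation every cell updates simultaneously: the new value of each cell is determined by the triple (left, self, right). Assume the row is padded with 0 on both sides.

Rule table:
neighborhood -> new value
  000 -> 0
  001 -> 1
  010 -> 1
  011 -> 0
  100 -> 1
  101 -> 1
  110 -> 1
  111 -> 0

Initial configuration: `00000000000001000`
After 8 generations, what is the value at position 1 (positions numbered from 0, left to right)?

00000000000011100
00000000000100110
00000000001111011
00000000010001101
00000000111010111
00000001001111001
00000011110001111
00000100011010001
position 1 holds 0

0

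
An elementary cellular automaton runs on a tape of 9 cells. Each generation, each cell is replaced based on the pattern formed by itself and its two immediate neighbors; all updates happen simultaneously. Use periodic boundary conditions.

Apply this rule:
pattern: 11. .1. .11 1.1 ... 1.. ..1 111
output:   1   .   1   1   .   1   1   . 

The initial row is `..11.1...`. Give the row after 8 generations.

generation 1: .1111.1..
generation 2: 11..11.1.
generation 3: 1111111.1
generation 4: ......111
generation 5: 1....11.1
generation 6: 11..11111
generation 7: .1111....
generation 8: 11..11...

11..11...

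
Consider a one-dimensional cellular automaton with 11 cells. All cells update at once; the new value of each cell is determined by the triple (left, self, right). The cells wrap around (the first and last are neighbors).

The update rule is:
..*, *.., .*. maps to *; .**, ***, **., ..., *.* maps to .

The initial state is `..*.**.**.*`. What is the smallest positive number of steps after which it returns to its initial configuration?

5

step 1: ***.......*
step 2: ...*.....*.
step 3: ..***...***
step 4: **...*.*...
step 5: ..*.**.**.*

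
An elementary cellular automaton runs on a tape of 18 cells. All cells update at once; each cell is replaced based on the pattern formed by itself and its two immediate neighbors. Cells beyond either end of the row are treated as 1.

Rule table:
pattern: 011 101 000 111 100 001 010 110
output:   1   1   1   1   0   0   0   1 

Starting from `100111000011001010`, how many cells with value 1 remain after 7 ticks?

100111011011000101
100111111111010011
100111111111100011
100111111111101011
100111111111110111
100111111111111111
100111111111111111
count of 1: 16

16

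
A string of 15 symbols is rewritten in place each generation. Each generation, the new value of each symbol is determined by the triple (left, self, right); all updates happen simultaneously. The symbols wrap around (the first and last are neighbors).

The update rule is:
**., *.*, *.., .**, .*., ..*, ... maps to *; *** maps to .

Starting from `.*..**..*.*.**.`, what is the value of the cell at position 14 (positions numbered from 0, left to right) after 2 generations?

.

generation 1: ***************
generation 2: ...............
position 14 holds .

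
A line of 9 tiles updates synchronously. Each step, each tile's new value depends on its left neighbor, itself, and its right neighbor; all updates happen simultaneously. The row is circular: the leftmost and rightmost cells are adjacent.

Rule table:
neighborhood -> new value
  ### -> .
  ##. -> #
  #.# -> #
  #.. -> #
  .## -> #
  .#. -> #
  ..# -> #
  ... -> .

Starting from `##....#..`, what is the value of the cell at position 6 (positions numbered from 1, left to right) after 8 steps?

step 1: ###..####
step 2: ..####...
step 3: .##..##..
step 4: ########.
step 5: #......##
step 6: ##....##.
step 7: ###..####  (repeats step 1; period 6)
step 8: ..####...
position 6 holds #

#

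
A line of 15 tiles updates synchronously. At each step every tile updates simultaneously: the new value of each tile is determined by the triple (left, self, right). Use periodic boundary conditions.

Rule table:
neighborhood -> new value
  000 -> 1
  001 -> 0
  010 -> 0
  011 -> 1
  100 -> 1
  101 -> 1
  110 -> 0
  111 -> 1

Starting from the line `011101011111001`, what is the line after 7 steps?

step 1: 111010111110100
step 2: 110101111101010
step 3: 101011111010101
step 4: 010111110101011
step 5: 101111101010110
step 6: 011111010101101
step 7: 111110101011010

111110101011010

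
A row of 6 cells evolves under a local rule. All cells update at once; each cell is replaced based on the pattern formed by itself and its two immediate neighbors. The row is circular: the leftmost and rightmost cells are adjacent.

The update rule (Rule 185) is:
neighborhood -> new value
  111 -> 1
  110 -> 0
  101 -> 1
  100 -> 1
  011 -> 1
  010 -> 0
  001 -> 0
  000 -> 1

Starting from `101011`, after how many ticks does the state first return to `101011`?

6

010111
101110
011101
111010
110101
101011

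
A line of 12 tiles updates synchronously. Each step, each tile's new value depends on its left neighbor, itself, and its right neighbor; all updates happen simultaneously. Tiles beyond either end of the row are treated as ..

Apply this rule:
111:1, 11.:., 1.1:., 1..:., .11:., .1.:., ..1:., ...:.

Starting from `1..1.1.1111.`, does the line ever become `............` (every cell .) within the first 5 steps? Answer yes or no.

yes

........11..
............
all cells are . at step 2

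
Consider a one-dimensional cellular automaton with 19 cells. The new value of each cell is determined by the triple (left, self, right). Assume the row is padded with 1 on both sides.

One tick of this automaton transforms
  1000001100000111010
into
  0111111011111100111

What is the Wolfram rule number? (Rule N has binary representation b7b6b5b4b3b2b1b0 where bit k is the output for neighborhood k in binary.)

position 14: 111 → 0  (bit 7 = 0)
position 0: 110 → 0  (bit 6 = 0)
position 16: 101 → 1  (bit 5 = 1)
position 1: 100 → 1  (bit 4 = 1)
position 6: 011 → 1  (bit 3 = 1)
position 17: 010 → 1  (bit 2 = 1)
position 5: 001 → 1  (bit 1 = 1)
position 2: 000 → 1  (bit 0 = 1)
bits b7..b0 = 00111111 = 63

63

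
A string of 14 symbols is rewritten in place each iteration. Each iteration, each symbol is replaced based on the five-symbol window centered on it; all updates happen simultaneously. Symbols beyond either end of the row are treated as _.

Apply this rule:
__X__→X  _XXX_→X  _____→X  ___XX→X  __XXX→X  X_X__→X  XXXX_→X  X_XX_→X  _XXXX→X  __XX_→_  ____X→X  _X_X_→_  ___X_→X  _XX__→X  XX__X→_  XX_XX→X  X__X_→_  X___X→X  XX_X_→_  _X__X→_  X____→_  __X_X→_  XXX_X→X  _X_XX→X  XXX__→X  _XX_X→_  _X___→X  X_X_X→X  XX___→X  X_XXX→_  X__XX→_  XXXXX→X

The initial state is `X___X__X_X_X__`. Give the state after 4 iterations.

XXXXXXXX_XX_XX

XXXXX____X_XX_
XXXXXX_XX_XXXX
XXXXXXXX_X_XXX
XXXXXXXX_XX_XX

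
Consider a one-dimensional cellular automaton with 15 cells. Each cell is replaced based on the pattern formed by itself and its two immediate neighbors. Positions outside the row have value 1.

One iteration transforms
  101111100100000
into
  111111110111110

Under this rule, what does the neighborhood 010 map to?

At position 9 the neighborhood is 010; the next row has 1 there.

1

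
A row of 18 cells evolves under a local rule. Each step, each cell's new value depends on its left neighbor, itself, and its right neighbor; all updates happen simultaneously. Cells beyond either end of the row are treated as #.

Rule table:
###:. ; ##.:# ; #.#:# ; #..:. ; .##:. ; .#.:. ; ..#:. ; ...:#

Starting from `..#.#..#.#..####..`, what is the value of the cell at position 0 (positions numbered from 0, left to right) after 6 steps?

step 1: ...#....#......#..
step 2: .#...##...####....
step 3: #..#..#.#....#.##.
step 4: #......#..##..#.##
step 5: #.####.....#...#..
step 6: ##...#.###...#....
position 0 holds #

#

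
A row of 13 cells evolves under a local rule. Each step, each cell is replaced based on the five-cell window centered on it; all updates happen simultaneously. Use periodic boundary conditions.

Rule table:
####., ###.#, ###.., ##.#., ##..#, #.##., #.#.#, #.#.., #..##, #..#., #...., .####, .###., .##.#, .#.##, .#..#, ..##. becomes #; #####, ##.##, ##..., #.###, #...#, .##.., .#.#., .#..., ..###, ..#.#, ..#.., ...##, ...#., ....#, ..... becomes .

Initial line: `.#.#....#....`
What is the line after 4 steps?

...#.#....#..
.....#.#....#
.#.....#.#...
...#.....#.#.

...#.....#.#.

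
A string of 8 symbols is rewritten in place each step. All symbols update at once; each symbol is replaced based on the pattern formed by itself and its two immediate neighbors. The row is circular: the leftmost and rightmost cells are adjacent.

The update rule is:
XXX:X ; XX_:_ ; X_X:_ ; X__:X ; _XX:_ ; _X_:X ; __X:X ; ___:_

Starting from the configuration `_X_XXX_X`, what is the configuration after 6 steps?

_XXXXXXX

_X__X__X
_XXXXXXX
__XXXXX_
_X_XXX_X  (repeats step 0; period 4)
step 6: _XXXXXXX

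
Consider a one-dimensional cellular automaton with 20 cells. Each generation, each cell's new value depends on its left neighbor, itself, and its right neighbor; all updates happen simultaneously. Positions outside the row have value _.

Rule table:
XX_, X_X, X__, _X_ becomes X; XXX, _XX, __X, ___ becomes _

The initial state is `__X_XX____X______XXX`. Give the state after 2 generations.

___XX_XX___XX______X

__XX_XX___XX_______X
___XX_XX___XX______X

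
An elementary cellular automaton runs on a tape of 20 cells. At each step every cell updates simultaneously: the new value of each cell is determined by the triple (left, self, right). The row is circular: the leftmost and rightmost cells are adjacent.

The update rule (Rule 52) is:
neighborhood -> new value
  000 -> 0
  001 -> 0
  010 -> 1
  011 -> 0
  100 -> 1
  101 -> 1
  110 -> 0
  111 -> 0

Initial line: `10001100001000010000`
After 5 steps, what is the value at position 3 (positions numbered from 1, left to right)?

11000010001100011000
00100011000010000100
00110000100011000110
00001000110000100001
10001100001000110001
position 3 holds 0

0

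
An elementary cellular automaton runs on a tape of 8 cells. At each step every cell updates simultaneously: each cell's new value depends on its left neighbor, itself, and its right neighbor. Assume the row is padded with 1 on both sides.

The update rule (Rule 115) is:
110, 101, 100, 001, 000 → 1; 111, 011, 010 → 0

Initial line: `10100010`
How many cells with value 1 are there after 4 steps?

11011101
01100110
10111011
11001100
count of 1: 4

4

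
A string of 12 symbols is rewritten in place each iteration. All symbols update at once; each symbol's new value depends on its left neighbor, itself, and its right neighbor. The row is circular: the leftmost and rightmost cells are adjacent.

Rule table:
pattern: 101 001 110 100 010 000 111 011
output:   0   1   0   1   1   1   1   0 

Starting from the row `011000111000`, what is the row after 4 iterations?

111101111011

100111010111
011010010011
000011111100
111101111011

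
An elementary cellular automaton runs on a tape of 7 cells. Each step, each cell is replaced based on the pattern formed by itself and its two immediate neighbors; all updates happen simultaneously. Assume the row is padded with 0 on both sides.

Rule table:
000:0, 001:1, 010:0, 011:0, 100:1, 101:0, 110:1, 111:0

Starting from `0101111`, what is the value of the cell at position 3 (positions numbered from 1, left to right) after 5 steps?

1000001
0100010
1010101
0000000
0000000
position 3 holds 0

0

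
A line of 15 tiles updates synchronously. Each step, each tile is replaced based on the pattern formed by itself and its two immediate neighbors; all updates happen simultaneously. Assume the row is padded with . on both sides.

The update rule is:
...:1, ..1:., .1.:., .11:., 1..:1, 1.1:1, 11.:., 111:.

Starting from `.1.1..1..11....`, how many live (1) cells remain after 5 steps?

..1.1..1...1111
1..1.1..11.....
.1..1.1...11111
..1..1.11......
1..1..1..111111
count of 1: 9

9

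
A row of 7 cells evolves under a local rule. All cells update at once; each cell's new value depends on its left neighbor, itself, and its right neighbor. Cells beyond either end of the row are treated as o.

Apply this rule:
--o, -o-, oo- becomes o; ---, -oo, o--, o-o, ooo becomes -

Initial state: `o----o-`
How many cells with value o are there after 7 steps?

4

o---oo-
o--o-o-
o-oo-o-
o--o-o-  (repeats step 2; period 2)
step 7: o-oo-o-
count of o: 4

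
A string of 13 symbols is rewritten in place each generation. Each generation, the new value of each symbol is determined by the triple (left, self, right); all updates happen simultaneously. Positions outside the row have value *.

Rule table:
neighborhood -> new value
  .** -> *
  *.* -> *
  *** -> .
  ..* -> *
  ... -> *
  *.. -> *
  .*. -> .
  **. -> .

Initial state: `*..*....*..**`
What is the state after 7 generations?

generation 1: .**.****.***.
generation 2: **.**...**..*
generation 3: ..**.****.***
generation 4: ***.**...**..
generation 5: ...**.****.**
generation 6: ****.**...**.
generation 7: ....**.****.*

....**.****.*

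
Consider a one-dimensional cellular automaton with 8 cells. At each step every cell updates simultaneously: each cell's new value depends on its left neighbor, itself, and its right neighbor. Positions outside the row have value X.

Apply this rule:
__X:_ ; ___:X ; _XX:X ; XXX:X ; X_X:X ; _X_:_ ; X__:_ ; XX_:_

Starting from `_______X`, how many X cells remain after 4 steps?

7

step 1: _XXXXX_X
step 2: XXXXX_XX
step 3: XXXX_XXX
step 4: XXX_XXXX
count of X: 7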